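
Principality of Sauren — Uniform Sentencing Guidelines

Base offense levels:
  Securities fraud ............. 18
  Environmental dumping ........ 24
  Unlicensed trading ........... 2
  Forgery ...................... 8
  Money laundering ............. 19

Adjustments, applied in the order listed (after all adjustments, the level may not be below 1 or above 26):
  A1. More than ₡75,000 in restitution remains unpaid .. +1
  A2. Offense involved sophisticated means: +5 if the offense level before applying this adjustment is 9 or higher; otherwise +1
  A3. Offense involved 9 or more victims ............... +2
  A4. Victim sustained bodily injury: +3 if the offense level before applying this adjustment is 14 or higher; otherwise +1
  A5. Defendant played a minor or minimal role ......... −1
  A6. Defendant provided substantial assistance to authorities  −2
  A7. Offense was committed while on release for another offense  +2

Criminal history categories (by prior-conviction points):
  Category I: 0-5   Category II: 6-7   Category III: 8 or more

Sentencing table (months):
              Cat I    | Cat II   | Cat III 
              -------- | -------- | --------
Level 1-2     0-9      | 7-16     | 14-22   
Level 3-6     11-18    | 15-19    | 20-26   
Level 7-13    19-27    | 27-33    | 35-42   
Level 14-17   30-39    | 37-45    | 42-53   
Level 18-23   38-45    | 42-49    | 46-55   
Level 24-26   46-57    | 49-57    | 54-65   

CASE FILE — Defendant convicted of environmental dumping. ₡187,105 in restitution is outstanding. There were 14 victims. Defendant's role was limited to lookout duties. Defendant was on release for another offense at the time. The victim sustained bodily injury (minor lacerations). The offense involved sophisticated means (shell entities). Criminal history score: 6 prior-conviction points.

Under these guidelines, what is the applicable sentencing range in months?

Base offense level for environmental dumping: 24.
A1 applies: 24 + 1 = 25.
A2 applies (level before this adjustment is 25 ≥ 9, so +5): 25 + 5 = 30.
A3 applies: 30 + 2 = 32.
A4 applies (level before this adjustment is 32 ≥ 14, so +3): 32 + 3 = 35.
A5 applies: 35 − 1 = 34.
A7 applies: 34 + 2 = 36.
Level 36 exceeds the maximum of 26; capped at 26.
Final offense level: 26.
Criminal history: 6 prior points → Category II (6-7).
Level 26 falls in the 24-26 band.
Grid: Level 24-26 × Category II = 49-57 months.

49-57 months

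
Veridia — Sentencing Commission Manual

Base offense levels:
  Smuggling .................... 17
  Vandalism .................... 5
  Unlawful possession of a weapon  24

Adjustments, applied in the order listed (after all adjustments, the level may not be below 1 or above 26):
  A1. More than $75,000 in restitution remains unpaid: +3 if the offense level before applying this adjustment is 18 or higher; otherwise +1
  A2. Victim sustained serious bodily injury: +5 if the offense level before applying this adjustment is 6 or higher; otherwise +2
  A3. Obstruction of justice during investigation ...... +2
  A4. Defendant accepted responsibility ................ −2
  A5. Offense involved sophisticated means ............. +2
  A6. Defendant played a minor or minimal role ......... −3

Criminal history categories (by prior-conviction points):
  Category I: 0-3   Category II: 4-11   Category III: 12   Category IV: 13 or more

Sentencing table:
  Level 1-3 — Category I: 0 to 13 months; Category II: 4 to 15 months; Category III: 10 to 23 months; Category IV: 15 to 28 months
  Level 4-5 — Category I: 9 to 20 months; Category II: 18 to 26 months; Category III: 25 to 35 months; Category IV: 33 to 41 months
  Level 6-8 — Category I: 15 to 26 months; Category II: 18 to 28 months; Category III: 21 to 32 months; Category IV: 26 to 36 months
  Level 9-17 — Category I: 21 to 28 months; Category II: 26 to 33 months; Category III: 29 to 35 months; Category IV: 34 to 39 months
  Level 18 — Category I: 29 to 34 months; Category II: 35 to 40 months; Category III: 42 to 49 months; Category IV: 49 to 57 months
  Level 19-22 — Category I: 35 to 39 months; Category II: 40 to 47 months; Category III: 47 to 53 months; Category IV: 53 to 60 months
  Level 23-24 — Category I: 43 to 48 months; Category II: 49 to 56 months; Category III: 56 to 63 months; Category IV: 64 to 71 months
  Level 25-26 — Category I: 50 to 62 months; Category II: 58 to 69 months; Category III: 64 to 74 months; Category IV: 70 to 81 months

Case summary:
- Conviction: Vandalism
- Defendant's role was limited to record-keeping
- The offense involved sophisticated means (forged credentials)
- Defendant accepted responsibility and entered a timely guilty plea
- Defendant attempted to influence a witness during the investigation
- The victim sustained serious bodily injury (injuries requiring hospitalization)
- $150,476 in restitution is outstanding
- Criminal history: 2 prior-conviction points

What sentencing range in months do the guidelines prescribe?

Base offense level for vandalism: 5.
A1 applies (level before this adjustment is 5 < 18, so +1): 5 + 1 = 6.
A2 applies (level before this adjustment is 6 ≥ 6, so +5): 6 + 5 = 11.
A3 applies: 11 + 2 = 13.
A4 applies: 13 − 2 = 11.
A5 applies: 11 + 2 = 13.
A6 applies: 13 − 3 = 10.
Final offense level: 10.
Criminal history: 2 prior points → Category I (0-3).
Level 10 falls in the 9-17 band.
Grid: Level 9-17 × Category I = 21-28 months.

21-28 months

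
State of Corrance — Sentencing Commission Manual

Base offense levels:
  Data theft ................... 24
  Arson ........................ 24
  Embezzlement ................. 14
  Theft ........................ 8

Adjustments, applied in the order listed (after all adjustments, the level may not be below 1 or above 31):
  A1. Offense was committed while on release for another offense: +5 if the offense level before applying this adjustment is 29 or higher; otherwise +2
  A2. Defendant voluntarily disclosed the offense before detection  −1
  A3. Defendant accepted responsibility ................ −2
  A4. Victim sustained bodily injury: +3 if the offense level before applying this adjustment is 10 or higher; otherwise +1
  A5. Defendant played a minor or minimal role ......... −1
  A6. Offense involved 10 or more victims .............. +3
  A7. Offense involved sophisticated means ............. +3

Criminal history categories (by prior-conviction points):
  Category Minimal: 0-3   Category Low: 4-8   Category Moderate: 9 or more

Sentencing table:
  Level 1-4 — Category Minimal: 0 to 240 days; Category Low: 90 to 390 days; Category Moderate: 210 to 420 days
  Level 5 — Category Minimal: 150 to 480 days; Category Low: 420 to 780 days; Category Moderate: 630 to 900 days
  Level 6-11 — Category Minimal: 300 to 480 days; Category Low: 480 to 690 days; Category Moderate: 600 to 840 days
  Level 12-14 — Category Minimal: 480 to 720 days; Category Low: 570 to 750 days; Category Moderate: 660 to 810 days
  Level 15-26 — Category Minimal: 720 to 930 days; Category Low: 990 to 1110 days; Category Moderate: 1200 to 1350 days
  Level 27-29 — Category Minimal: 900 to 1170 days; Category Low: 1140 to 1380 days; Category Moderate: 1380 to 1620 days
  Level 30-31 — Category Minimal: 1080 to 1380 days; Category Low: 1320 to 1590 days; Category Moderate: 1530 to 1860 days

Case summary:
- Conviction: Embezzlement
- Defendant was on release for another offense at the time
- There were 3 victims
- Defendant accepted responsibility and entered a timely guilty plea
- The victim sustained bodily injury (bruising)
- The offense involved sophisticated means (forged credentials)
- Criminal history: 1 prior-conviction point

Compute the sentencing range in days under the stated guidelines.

720-930 days

Base offense level for embezzlement: 14.
A1 applies (level before this adjustment is 14 < 29, so +2): 14 + 2 = 16.
A2 does not apply.
A3 applies: 16 − 2 = 14.
A4 applies (level before this adjustment is 14 ≥ 10, so +3): 14 + 3 = 17.
A6 does not apply.
A7 applies: 17 + 3 = 20.
Final offense level: 20.
Criminal history: 1 prior point → Category Minimal (0-3).
Level 20 falls in the 15-26 band.
Grid: Level 15-26 × Category Minimal = 720-930 days.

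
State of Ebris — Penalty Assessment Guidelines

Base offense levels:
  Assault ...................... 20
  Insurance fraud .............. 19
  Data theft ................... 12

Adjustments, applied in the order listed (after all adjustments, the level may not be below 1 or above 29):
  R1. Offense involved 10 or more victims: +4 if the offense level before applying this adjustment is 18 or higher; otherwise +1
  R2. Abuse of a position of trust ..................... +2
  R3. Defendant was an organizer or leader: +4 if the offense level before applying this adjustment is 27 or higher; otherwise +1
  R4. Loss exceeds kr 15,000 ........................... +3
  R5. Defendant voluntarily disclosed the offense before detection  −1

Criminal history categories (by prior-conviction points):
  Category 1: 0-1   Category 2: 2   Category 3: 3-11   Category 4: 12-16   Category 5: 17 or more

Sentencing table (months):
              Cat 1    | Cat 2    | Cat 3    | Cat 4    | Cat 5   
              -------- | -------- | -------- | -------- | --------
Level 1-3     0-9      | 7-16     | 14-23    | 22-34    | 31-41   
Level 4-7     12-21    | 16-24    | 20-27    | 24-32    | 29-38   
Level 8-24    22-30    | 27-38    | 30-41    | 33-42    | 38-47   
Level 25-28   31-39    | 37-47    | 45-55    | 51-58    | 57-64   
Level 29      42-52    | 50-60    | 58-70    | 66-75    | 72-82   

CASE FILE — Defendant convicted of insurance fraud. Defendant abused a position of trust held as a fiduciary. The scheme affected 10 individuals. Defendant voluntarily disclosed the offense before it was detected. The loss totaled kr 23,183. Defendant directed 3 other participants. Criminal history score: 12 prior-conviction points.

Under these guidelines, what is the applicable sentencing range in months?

Base offense level for insurance fraud: 19.
R1 applies (level before this adjustment is 19 ≥ 18, so +4): 19 + 4 = 23.
R2 applies: 23 + 2 = 25.
R3 applies (level before this adjustment is 25 < 27, so +1): 25 + 1 = 26.
R4 applies: 26 + 3 = 29.
R5 applies: 29 − 1 = 28.
Final offense level: 28.
Criminal history: 12 prior points → Category 4 (12-16).
Level 28 falls in the 25-28 band.
Grid: Level 25-28 × Category 4 = 51-58 months.

51-58 months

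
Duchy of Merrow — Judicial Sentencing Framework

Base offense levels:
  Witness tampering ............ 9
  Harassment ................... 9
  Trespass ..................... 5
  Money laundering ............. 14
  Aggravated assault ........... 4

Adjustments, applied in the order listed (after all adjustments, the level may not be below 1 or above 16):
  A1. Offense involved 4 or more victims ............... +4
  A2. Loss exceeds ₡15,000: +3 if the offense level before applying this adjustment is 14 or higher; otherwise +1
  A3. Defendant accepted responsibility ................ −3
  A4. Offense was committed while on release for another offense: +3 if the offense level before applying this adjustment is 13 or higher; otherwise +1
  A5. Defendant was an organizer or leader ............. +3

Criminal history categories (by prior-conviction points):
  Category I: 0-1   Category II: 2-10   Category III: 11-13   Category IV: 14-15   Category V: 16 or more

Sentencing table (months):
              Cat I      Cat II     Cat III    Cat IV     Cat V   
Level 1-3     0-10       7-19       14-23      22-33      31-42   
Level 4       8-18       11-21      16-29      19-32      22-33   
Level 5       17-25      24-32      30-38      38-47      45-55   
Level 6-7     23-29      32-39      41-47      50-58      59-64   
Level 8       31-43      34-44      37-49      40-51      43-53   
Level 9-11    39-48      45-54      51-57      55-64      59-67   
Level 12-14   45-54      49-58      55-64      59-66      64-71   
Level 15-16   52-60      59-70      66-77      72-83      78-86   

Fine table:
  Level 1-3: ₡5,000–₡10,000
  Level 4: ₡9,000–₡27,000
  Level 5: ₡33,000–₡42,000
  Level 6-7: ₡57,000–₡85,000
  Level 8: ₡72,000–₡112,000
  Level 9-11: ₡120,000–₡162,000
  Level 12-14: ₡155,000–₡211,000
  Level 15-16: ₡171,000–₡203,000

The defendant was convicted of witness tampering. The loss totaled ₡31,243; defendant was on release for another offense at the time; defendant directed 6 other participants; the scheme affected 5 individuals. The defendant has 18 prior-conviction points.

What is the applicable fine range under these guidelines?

Base offense level for witness tampering: 9.
A1 applies: 9 + 4 = 13.
A2 applies (level before this adjustment is 13 < 14, so +1): 13 + 1 = 14.
A4 applies (level before this adjustment is 14 ≥ 13, so +3): 14 + 3 = 17.
A5 applies: 17 + 3 = 20.
Level 20 exceeds the maximum of 16; capped at 16.
Final offense level: 16.
Level 16 falls in the 15-16 band.
Fine table: Level 15-16 → ₡171,000–₡203,000.

₡171,000–₡203,000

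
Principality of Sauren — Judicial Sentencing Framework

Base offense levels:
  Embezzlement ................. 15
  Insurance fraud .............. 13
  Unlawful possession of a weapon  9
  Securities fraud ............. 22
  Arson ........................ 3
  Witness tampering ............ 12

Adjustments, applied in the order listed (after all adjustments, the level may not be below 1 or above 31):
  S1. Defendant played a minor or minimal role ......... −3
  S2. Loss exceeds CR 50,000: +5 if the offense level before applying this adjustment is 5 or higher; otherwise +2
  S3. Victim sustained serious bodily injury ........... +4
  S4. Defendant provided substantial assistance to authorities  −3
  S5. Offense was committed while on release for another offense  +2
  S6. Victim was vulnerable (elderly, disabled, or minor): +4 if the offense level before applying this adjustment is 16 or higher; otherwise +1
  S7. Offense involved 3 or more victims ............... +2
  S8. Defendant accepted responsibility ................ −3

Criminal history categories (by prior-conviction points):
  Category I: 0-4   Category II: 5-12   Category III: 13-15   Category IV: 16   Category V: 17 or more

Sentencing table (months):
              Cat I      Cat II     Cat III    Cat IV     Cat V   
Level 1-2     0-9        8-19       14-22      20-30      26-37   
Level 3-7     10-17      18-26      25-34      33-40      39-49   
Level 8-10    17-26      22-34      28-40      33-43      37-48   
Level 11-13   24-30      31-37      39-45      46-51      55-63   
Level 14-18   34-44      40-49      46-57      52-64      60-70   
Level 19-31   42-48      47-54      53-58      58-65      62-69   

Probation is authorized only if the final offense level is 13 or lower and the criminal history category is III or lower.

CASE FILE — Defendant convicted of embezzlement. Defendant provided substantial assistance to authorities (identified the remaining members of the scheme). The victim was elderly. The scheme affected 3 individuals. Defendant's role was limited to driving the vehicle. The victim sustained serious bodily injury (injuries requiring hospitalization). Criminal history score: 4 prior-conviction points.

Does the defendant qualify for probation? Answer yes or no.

No

Base offense level for embezzlement: 15.
S1 applies: 15 − 3 = 12.
S3 applies: 12 + 4 = 16.
S4 applies: 16 − 3 = 13.
S6 applies (level before this adjustment is 13 < 16, so +1): 13 + 1 = 14.
S7 applies: 14 + 2 = 16.
Final offense level: 16.
Criminal history: 4 prior points → Category I (0-4).
Level 16 falls in the 14-18 band.
Grid: Level 14-18 × Category I = 34-44 months.
Probation check: level 16 > 13 and category I ≤ III → not eligible.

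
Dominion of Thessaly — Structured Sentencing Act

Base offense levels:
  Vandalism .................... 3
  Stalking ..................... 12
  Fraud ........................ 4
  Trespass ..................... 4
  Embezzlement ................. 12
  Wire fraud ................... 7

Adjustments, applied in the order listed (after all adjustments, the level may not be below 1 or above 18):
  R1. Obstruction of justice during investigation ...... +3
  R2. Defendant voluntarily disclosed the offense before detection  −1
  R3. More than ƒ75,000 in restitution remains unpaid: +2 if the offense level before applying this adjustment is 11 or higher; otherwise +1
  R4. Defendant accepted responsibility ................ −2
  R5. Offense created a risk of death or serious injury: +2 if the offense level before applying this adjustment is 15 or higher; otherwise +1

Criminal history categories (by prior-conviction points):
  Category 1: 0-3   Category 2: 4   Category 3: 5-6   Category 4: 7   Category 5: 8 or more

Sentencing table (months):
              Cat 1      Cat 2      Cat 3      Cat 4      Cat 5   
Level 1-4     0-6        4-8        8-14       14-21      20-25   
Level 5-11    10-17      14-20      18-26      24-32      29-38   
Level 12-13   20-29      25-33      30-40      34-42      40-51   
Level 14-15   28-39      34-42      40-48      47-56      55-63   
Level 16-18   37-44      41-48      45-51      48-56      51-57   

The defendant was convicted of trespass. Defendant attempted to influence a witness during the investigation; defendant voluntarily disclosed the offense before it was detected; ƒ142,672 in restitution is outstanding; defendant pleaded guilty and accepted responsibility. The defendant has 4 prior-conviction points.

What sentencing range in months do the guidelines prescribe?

Base offense level for trespass: 4.
R1 applies: 4 + 3 = 7.
R2 applies: 7 − 1 = 6.
R3 applies (level before this adjustment is 6 < 11, so +1): 6 + 1 = 7.
R4 applies: 7 − 2 = 5.
R5 does not apply.
Final offense level: 5.
Criminal history: 4 prior points → Category 2 (4).
Level 5 falls in the 5-11 band.
Grid: Level 5-11 × Category 2 = 14-20 months.

14-20 months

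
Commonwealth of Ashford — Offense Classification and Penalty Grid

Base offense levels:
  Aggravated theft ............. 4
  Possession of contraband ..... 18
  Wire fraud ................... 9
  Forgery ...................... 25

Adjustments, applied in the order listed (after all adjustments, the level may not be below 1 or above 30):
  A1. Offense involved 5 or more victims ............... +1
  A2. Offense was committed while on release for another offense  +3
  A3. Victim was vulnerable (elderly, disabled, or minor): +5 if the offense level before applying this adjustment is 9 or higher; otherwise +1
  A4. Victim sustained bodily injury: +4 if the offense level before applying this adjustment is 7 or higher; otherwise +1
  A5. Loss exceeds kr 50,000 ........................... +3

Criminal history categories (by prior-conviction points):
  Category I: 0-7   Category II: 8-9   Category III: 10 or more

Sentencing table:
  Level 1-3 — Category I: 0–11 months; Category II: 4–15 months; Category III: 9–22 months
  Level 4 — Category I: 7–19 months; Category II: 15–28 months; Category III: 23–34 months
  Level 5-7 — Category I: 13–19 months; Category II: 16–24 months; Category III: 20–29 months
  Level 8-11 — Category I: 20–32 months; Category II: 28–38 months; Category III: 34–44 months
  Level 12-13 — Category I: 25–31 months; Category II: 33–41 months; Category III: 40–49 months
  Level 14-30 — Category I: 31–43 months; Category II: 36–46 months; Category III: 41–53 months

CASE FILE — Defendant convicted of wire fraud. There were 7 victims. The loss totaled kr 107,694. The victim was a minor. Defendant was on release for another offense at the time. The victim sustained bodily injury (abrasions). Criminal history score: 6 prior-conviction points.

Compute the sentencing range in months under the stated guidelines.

Base offense level for wire fraud: 9.
A1 applies: 9 + 1 = 10.
A2 applies: 10 + 3 = 13.
A3 applies (level before this adjustment is 13 ≥ 9, so +5): 13 + 5 = 18.
A4 applies (level before this adjustment is 18 ≥ 7, so +4): 18 + 4 = 22.
A5 applies: 22 + 3 = 25.
Final offense level: 25.
Criminal history: 6 prior points → Category I (0-7).
Level 25 falls in the 14-30 band.
Grid: Level 14-30 × Category I = 31-43 months.

31-43 months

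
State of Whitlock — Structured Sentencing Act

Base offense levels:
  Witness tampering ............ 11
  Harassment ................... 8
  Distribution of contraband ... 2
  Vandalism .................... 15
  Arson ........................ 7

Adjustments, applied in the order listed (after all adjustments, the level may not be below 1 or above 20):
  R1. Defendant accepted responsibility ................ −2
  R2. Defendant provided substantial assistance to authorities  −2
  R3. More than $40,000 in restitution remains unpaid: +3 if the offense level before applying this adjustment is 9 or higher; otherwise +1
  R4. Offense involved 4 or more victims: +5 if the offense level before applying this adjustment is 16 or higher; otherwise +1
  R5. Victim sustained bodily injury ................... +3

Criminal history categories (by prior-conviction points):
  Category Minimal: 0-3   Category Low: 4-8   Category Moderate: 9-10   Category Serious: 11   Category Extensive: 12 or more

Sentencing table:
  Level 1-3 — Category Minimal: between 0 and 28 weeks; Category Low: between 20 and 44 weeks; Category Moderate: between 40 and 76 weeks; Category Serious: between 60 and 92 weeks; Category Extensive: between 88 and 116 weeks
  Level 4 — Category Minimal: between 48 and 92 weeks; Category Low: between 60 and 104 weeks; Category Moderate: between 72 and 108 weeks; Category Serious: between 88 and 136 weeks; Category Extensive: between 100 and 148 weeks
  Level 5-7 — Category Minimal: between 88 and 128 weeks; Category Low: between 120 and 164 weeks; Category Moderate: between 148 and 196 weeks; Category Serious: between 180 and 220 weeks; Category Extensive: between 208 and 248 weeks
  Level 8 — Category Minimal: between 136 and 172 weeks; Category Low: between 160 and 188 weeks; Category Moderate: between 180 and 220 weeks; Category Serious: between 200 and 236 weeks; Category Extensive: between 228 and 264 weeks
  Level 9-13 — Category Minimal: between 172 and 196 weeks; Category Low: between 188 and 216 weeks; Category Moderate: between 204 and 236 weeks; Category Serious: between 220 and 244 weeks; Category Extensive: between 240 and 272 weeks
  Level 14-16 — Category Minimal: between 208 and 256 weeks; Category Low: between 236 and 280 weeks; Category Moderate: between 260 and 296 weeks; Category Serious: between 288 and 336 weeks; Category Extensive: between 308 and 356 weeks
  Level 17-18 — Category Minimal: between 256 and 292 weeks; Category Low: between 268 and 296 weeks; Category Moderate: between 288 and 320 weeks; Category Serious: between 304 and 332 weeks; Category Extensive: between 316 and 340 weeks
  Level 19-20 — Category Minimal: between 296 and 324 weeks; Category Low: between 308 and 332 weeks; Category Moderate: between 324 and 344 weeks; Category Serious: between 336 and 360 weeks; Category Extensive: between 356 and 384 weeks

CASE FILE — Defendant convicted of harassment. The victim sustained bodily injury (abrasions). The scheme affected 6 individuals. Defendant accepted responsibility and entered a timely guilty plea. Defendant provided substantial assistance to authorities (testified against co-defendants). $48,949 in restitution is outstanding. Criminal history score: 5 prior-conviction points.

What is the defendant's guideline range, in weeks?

188-216 weeks

Base offense level for harassment: 8.
R1 applies: 8 − 2 = 6.
R2 applies: 6 − 2 = 4.
R3 applies (level before this adjustment is 4 < 9, so +1): 4 + 1 = 5.
R4 applies (level before this adjustment is 5 < 16, so +1): 5 + 1 = 6.
R5 applies: 6 + 3 = 9.
Final offense level: 9.
Criminal history: 5 prior points → Category Low (4-8).
Level 9 falls in the 9-13 band.
Grid: Level 9-13 × Category Low = 188-216 weeks.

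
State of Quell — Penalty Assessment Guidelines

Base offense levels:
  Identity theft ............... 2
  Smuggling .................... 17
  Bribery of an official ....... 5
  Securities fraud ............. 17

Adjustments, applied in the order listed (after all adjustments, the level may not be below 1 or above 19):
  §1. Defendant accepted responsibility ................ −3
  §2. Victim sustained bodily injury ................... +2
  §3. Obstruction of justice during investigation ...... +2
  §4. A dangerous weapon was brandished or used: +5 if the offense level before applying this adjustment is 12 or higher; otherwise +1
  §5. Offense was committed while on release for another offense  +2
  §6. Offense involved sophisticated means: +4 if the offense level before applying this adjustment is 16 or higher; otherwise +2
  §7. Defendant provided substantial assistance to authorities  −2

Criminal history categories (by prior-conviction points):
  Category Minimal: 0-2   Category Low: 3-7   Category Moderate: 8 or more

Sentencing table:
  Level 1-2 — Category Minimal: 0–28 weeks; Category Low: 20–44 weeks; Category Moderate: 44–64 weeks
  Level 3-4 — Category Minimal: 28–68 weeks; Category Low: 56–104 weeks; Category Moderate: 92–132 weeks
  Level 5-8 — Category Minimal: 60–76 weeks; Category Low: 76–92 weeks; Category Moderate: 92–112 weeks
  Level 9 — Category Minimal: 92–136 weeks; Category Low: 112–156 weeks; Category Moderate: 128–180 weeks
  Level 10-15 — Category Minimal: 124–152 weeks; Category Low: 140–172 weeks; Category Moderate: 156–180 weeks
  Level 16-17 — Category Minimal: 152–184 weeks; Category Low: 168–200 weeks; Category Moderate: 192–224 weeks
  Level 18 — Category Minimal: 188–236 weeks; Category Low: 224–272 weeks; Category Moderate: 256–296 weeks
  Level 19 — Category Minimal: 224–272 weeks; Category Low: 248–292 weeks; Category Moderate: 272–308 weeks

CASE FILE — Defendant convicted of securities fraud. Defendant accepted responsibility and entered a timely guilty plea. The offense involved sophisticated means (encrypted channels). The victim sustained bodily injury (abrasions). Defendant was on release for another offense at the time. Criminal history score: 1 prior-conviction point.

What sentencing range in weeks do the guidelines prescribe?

224-272 weeks

Base offense level for securities fraud: 17.
§1 applies: 17 − 3 = 14.
§2 applies: 14 + 2 = 16.
§4 does not apply.
§5 applies: 16 + 2 = 18.
§6 applies (level before this adjustment is 18 ≥ 16, so +4): 18 + 4 = 22.
Level 22 exceeds the maximum of 19; capped at 19.
Final offense level: 19.
Criminal history: 1 prior point → Category Minimal (0-2).
Level 19 falls in the 19 band.
Grid: Level 19 × Category Minimal = 224-272 weeks.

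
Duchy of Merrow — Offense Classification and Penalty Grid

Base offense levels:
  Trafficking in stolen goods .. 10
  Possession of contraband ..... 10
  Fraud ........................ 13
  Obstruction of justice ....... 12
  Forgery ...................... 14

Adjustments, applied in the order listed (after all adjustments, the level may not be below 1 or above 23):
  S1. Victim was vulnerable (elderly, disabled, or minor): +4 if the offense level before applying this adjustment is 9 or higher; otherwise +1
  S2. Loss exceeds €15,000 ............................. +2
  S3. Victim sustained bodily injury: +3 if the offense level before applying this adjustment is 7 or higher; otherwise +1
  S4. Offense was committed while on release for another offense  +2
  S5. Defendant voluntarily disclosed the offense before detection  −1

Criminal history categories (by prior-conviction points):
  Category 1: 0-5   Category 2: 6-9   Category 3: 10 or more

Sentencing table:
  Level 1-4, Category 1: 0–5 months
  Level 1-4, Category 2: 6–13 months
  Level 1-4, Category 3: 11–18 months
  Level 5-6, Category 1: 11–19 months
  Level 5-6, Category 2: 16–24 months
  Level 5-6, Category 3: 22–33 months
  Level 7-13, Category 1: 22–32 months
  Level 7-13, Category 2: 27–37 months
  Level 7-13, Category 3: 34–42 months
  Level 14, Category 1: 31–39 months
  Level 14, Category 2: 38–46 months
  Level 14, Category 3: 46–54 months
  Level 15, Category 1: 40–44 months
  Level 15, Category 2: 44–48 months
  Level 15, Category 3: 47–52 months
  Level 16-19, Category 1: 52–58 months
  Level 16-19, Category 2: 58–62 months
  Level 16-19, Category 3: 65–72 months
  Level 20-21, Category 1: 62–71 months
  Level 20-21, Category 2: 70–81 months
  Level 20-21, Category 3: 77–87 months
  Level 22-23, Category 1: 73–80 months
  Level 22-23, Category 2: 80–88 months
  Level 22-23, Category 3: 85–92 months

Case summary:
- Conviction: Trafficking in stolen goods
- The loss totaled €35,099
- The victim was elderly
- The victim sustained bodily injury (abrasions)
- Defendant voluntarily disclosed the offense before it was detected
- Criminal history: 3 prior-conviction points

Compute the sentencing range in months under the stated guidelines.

Base offense level for trafficking in stolen goods: 10.
S1 applies (level before this adjustment is 10 ≥ 9, so +4): 10 + 4 = 14.
S2 applies: 14 + 2 = 16.
S3 applies (level before this adjustment is 16 ≥ 7, so +3): 16 + 3 = 19.
S5 applies: 19 − 1 = 18.
Final offense level: 18.
Criminal history: 3 prior points → Category 1 (0-5).
Level 18 falls in the 16-19 band.
Grid: Level 16-19 × Category 1 = 52-58 months.

52-58 months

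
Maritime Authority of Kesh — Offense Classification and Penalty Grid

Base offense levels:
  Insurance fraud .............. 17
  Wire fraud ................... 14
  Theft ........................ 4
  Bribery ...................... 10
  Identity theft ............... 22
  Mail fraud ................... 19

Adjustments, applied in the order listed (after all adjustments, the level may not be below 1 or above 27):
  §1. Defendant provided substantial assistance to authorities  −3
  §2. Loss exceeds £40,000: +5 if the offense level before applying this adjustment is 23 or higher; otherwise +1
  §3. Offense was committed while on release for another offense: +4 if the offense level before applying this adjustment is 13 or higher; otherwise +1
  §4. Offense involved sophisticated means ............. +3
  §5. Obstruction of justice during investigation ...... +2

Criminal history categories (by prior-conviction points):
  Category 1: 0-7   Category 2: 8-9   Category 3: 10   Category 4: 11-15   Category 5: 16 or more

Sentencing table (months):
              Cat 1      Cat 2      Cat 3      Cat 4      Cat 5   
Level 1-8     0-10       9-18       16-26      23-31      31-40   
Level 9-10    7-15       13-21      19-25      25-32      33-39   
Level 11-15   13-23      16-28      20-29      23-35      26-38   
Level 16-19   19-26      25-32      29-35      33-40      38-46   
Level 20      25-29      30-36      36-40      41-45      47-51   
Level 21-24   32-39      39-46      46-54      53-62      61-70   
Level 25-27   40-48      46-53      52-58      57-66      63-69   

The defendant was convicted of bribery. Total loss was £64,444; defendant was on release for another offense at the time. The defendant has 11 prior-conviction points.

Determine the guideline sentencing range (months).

Base offense level for bribery: 10.
§2 applies (level before this adjustment is 10 < 23, so +1): 10 + 1 = 11.
§3 applies (level before this adjustment is 11 < 13, so +1): 11 + 1 = 12.
§4 does not apply.
Final offense level: 12.
Criminal history: 11 prior points → Category 4 (11-15).
Level 12 falls in the 11-15 band.
Grid: Level 11-15 × Category 4 = 23-35 months.

23-35 months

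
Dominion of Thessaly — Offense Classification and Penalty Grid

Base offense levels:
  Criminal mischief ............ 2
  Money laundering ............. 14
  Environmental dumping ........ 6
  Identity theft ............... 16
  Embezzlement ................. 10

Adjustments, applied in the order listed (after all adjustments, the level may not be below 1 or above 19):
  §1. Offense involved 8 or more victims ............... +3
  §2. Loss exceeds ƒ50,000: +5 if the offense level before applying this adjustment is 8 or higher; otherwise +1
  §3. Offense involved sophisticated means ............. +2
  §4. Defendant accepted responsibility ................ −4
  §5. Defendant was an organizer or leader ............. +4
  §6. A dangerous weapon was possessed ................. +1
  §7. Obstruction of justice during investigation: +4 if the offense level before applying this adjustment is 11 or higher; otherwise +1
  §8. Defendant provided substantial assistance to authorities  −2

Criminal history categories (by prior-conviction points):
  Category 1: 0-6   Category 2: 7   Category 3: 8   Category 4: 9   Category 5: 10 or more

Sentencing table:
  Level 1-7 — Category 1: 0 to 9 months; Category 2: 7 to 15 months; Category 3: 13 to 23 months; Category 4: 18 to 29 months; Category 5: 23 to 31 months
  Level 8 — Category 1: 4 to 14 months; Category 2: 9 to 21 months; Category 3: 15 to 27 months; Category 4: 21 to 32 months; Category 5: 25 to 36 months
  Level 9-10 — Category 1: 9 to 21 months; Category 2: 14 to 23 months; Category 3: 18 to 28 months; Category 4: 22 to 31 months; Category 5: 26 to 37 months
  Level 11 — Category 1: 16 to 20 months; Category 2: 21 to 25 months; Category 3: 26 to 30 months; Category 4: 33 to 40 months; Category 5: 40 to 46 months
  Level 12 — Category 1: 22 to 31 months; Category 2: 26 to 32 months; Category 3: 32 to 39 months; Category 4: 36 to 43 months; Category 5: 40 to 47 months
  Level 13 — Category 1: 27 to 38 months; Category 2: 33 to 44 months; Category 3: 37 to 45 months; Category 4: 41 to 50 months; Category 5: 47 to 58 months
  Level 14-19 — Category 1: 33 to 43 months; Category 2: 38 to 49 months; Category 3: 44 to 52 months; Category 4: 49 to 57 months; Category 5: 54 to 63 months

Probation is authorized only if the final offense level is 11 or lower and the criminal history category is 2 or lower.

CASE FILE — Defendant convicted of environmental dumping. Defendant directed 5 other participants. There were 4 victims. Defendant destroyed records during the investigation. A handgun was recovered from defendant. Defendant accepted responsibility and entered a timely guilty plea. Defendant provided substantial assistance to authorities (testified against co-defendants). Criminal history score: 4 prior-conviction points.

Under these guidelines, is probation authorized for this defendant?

Base offense level for environmental dumping: 6.
§1 does not apply.
§4 applies: 6 − 4 = 2.
§5 applies: 2 + 4 = 6.
§6 applies: 6 + 1 = 7.
§7 applies (level before this adjustment is 7 < 11, so +1): 7 + 1 = 8.
§8 applies: 8 − 2 = 6.
Final offense level: 6.
Criminal history: 4 prior points → Category 1 (0-6).
Level 6 falls in the 1-7 band.
Grid: Level 1-7 × Category 1 = 0-9 months.
Probation check: level 6 ≤ 11 and category 1 ≤ 2 → eligible.

Yes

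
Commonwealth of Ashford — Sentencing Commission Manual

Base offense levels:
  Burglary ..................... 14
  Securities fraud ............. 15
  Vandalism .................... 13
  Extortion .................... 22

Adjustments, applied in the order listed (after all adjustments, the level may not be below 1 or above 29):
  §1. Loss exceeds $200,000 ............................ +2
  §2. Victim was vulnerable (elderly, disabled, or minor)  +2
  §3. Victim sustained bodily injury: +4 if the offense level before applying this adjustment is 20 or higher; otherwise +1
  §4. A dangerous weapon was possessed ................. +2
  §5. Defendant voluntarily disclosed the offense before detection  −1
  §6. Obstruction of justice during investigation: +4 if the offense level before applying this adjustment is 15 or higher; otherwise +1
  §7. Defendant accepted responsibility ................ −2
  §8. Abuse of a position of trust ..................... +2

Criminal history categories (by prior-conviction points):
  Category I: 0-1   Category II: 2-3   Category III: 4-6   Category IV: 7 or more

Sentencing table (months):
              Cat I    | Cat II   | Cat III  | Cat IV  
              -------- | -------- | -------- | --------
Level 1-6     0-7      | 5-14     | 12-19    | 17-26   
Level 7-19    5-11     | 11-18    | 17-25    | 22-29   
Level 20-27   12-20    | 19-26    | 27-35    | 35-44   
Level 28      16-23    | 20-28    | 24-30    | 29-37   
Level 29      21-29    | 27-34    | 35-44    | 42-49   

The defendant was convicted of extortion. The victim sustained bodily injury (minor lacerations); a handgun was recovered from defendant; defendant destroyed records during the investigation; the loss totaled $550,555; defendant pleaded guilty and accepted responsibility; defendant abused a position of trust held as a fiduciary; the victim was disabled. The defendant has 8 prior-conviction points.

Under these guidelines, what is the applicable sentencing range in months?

Base offense level for extortion: 22.
§1 applies: 22 + 2 = 24.
§2 applies: 24 + 2 = 26.
§3 applies (level before this adjustment is 26 ≥ 20, so +4): 26 + 4 = 30.
§4 applies: 30 + 2 = 32.
§6 applies (level before this adjustment is 32 ≥ 15, so +4): 32 + 4 = 36.
§7 applies: 36 − 2 = 34.
§8 applies: 34 + 2 = 36.
Level 36 exceeds the maximum of 29; capped at 29.
Final offense level: 29.
Criminal history: 8 prior points → Category IV (7+).
Level 29 falls in the 29 band.
Grid: Level 29 × Category IV = 42-49 months.

42-49 months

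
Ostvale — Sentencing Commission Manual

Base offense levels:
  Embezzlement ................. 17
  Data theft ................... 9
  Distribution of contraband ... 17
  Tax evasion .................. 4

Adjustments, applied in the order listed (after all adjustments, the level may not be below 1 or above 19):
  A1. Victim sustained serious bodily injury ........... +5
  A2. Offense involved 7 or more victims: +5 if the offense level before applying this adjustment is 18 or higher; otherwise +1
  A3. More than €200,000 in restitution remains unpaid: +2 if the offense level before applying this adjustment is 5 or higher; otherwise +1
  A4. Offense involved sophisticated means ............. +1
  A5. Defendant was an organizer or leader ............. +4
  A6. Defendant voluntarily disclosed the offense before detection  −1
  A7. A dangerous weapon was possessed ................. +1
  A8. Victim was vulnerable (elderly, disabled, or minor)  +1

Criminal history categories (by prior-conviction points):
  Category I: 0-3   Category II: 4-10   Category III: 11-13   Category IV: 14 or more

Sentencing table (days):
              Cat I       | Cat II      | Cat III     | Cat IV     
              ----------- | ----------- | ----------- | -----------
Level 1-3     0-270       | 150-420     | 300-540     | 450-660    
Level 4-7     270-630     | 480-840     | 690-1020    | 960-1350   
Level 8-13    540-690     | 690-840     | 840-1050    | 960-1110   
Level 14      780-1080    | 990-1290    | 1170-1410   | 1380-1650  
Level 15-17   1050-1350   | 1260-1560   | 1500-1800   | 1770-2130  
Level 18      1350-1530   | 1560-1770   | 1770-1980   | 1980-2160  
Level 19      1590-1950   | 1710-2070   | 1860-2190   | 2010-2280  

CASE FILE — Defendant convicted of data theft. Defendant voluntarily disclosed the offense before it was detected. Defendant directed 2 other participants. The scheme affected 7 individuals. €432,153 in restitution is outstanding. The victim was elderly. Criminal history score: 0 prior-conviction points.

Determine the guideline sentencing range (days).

Base offense level for data theft: 9.
A2 applies (level before this adjustment is 9 < 18, so +1): 9 + 1 = 10.
A3 applies (level before this adjustment is 10 ≥ 5, so +2): 10 + 2 = 12.
A5 applies: 12 + 4 = 16.
A6 applies: 16 − 1 = 15.
A7 does not apply.
A8 applies: 15 + 1 = 16.
Final offense level: 16.
Criminal history: 0 prior points → Category I (0-3).
Level 16 falls in the 15-17 band.
Grid: Level 15-17 × Category I = 1050-1350 days.

1050-1350 days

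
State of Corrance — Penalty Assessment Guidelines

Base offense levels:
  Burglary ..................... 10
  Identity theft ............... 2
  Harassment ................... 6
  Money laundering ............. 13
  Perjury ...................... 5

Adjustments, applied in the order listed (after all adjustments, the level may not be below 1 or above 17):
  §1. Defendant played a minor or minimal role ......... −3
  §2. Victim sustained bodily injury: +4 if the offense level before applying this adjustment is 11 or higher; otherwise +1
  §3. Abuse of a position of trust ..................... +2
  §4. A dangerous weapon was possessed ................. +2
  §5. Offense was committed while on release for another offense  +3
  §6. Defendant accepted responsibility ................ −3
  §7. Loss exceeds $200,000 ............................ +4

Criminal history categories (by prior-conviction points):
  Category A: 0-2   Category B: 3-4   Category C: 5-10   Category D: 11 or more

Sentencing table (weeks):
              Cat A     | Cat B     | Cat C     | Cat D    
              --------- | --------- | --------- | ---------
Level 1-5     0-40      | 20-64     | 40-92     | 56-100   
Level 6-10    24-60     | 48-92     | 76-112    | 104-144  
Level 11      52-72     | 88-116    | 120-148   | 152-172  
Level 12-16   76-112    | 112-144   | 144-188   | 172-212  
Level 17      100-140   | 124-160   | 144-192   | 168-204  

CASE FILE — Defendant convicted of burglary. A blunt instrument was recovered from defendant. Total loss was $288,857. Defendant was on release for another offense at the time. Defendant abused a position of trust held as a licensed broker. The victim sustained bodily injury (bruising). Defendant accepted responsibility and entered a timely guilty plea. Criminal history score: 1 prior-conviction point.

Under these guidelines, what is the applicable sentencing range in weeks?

Base offense level for burglary: 10.
§2 applies (level before this adjustment is 10 < 11, so +1): 10 + 1 = 11.
§3 applies: 11 + 2 = 13.
§4 applies: 13 + 2 = 15.
§5 applies: 15 + 3 = 18.
§6 applies: 18 − 3 = 15.
§7 applies: 15 + 4 = 19.
Level 19 exceeds the maximum of 17; capped at 17.
Final offense level: 17.
Criminal history: 1 prior point → Category A (0-2).
Level 17 falls in the 17 band.
Grid: Level 17 × Category A = 100-140 weeks.

100-140 weeks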